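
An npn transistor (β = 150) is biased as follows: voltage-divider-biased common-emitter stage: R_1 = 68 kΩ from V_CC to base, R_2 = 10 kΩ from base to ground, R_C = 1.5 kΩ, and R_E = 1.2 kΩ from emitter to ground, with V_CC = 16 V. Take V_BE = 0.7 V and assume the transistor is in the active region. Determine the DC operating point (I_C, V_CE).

I_C ≈ 1.1 mA, V_CE ≈ 13 V

Thevenize the base divider: V_Th = V_CC·R_2/(R_1+R_2) = 16×10/78 = 2.05 V, R_Th = R_1‖R_2 = 8.72 kΩ.
Base-emitter loop: V_Th = I_B·R_Th + V_BE + (β+1)I_B·R_E, so I_B = (2.05 − 0.7) / (8.72 + 151×1.2) = 0.00712 mA.
I_C = β·I_B = 150×0.00712 = 1.07 mA, and I_E = (β+1)I_B = 1.07 mA.
V_CE = V_CC − I_C·R_C − I_E·R_E = 16 − 1.07×1.5 − 1.07×1.2 = 13.1 V.
V_CE = 13.1 V > 0.2 V confirms active-region operation.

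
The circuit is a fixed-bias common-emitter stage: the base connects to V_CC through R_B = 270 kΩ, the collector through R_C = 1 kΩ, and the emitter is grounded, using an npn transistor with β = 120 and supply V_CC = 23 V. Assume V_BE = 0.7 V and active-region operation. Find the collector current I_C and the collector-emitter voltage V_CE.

I_C ≈ 9.9 mA, V_CE ≈ 13 V

Base loop: V_CC = I_B·R_B + V_BE, so I_B = (23 − 0.7)/270 kΩ = 0.0826 mA.
In the active region I_C = β·I_B = 120 × 0.0826 = 9.91 mA.
Collector loop: V_CE = V_CC − I_C·R_C = 23 − 9.91×1 = 13.1 V.
Since V_CE = 13.1 V > V_CE(sat) ≈ 0.2 V, the transistor is in the active region as assumed.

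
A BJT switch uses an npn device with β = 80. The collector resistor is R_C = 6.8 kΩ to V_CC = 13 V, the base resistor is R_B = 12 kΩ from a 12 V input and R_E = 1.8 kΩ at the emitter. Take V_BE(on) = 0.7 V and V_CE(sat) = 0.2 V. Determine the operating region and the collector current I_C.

saturation; I_C ≈ 1.4 mA

Assume active: I_B = (12 − 0.7)/(12 + 81×1.8) = 0.0716 mA, I_C = β·I_B = 5.73 mA.
Then V_CE = 13 − 5.73×6.8 − 5.8×1.8 = -36.4 V < 0.2 V — the active assumption fails.
Re-solve with V_CE = 0.2 V. KCL at the emitter: V_E/R_E = (V_BB−0.7−V_E)/R_B + (V_CC−0.2−V_E)/R_C, giving V_E = 3.59 V.
I_C = (V_CC − 0.2 − V_E)/R_C = (12.8 − 3.59)/6.8 = 1.35 mA.
Check: I_B = (11.3 − 3.59)/12 = 0.642 mA, and β·I_B = 51.4 mA > I_C, confirming saturation.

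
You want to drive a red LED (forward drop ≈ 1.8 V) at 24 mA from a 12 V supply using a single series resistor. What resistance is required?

The resistor drops V_S − V_D = 12 − 1.8 = 10.2 V at 24 mA.
R = 10.2 V / 24 mA = 0.425 kΩ.

R ≈ 0.42 kΩ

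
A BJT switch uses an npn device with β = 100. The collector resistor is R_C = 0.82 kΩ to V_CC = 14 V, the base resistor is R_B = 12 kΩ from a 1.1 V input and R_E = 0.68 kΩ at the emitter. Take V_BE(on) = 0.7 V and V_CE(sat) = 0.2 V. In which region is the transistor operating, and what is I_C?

active; I_C ≈ 0.5 mA

Assume active. Base-emitter loop: I_B = (V_BB − V_BE)/(R_B + (β+1)R_E) = (1.1 − 0.7)/(12 + 101×0.68) = 0.00496 mA.
I_C = β·I_B = 100×0.00496 = 0.496 mA.
V_CE = V_CC − I_C·R_C − I_E·R_E = 14 − 0.496×0.82 − 0.501×0.68 = 13.3 V > V_CE(sat), so the active-region assumption holds.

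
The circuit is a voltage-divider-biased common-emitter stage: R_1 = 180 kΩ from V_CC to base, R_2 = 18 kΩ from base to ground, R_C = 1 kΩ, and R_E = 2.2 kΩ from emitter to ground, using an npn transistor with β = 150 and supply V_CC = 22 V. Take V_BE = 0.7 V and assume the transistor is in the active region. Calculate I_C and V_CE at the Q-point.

I_C ≈ 0.56 mA, V_CE ≈ 20 V

Thevenize the base divider: V_Th = V_CC·R_2/(R_1+R_2) = 22×18/198 = 2 V, R_Th = R_1‖R_2 = 16.4 kΩ.
Base-emitter loop: V_Th = I_B·R_Th + V_BE + (β+1)I_B·R_E, so I_B = (2 − 0.7) / (16.4 + 151×2.2) = 0.00373 mA.
I_C = β·I_B = 150×0.00373 = 0.559 mA, and I_E = (β+1)I_B = 0.563 mA.
V_CE = V_CC − I_C·R_C − I_E·R_E = 22 − 0.559×1 − 0.563×2.2 = 20.2 V.
V_CE = 20.2 V > 0.2 V confirms active-region operation.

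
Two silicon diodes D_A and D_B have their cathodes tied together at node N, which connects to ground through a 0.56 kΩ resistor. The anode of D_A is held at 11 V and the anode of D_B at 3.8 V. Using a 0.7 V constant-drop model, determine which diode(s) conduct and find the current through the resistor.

Only D_A conducts; I_R ≈ 18 mA

Assume both conduct. Then node N would need to be at both 11−0.7 = 10.3 V and 3.8−0.7 = 3.1 V, which is impossible.
Assume only D_A conducts: V_N = 11 − 0.7 = 10.3 V, so I_R = 10.3/0.56 = 18.4 mA.
Check D_B: its anode-to-cathode voltage is 3.8 − 10.3 = -6.5 V < 0.7 V, so it is off. The assumption is consistent.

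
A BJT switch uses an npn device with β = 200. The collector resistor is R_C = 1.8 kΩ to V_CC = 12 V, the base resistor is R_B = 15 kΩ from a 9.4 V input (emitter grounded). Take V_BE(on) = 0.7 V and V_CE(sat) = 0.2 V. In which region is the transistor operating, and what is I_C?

Assume active: I_B = (9.4 − 0.7)/15 = 0.58 mA, giving I_C = β·I_B = 116 mA.
But then V_CE = 12 − 116×1.8 = -197 V < V_CE(sat) = 0.2 V — impossible in the active region.
So the transistor is saturated. With V_CE = 0.2 V, I_C = (V_CC − 0.2)/R_C = 11.8/1.8 = 6.56 mA.
Check: β·I_B = 116 mA > I_C = 6.56 mA, confirming saturation.

saturation; I_C ≈ 6.6 mA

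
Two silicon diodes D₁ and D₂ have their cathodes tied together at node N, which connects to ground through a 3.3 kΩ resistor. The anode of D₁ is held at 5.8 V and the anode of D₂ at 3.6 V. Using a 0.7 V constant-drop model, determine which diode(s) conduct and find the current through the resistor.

Assume both conduct. Then node N would need to be at both 5.8−0.7 = 5.1 V and 3.6−0.7 = 2.9 V, which is impossible.
Assume only D₁ conducts: V_N = 5.8 − 0.7 = 5.1 V, so I_R = 5.1/3.3 = 1.55 mA.
Check D₂: its anode-to-cathode voltage is 3.6 − 5.1 = -1.5 V < 0.7 V, so it is off. The assumption is consistent.

Only D₁ conducts; I_R ≈ 1.5 mA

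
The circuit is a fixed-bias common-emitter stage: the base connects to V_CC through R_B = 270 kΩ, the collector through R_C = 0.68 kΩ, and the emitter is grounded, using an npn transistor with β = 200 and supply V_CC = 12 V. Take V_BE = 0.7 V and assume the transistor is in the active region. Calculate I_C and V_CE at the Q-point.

Base loop: V_CC = I_B·R_B + V_BE, so I_B = (12 − 0.7)/270 kΩ = 0.0419 mA.
In the active region I_C = β·I_B = 200 × 0.0419 = 8.37 mA.
Collector loop: V_CE = V_CC − I_C·R_C = 12 − 8.37×0.68 = 6.31 V.
Since V_CE = 6.31 V > V_CE(sat) ≈ 0.2 V, the transistor is in the active region as assumed.

I_C ≈ 8.4 mA, V_CE ≈ 6.3 V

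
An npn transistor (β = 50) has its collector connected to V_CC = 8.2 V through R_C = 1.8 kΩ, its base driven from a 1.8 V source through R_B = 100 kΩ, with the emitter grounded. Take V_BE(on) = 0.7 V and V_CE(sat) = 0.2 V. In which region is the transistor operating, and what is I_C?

active; I_C ≈ 0.55 mA

Assume active. Base-emitter loop: I_B = (V_BB − V_BE)/R_B = (1.8 − 0.7)/100 = 0.011 mA.
I_C = β·I_B = 50×0.011 = 0.55 mA.
V_CE = V_CC − I_C·R_C = 8.2 − 0.55×1.8 = 7.21 V > V_CE(sat), so the active-region assumption holds.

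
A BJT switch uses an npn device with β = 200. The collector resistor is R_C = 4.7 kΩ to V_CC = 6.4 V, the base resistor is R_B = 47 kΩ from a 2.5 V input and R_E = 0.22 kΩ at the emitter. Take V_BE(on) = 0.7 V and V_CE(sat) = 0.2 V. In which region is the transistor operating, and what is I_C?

saturation; I_C ≈ 1.3 mA

Assume active: I_B = (2.5 − 0.7)/(47 + 201×0.22) = 0.0197 mA, I_C = β·I_B = 3.95 mA.
Then V_CE = 6.4 − 3.95×4.7 − 3.97×0.22 = -13 V < 0.2 V — the active assumption fails.
Re-solve with V_CE = 0.2 V. KCL at the emitter: V_E/R_E = (V_BB−0.7−V_E)/R_B + (V_CC−0.2−V_E)/R_C, giving V_E = 0.284 V.
I_C = (V_CC − 0.2 − V_E)/R_C = (6.2 − 0.284)/4.7 = 1.26 mA.
Check: I_B = (1.8 − 0.284)/47 = 0.0323 mA, and β·I_B = 6.45 mA > I_C, confirming saturation.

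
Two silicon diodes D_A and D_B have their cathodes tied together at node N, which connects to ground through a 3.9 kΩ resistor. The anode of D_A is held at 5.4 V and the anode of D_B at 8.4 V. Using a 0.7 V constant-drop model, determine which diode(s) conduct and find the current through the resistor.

Only D_B conducts; I_R ≈ 2 mA

Assume both conduct. Then node N would need to be at both 5.4−0.7 = 4.7 V and 8.4−0.7 = 7.7 V, which is impossible.
Assume only D_B conducts: V_N = 8.4 − 0.7 = 7.7 V, so I_R = 7.7/3.9 = 1.97 mA.
Check D_A: its anode-to-cathode voltage is 5.4 − 7.7 = -2.3 V < 0.7 V, so it is off. The assumption is consistent.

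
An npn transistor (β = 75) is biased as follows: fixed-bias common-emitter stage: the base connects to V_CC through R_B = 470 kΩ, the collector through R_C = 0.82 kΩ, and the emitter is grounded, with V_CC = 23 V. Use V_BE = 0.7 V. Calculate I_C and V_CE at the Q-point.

Base loop: V_CC = I_B·R_B + V_BE, so I_B = (23 − 0.7)/470 kΩ = 0.0474 mA.
In the active region I_C = β·I_B = 75 × 0.0474 = 3.56 mA.
Collector loop: V_CE = V_CC − I_C·R_C = 23 − 3.56×0.82 = 20.1 V.
Since V_CE = 20.1 V > V_CE(sat) ≈ 0.2 V, the transistor is in the active region as assumed.

I_C ≈ 3.6 mA, V_CE ≈ 20 V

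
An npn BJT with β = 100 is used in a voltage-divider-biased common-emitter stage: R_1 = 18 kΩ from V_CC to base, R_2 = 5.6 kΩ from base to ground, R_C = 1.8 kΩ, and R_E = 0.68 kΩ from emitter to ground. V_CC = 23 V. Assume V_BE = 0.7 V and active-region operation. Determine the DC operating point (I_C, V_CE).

I_C ≈ 6.5 mA, V_CE ≈ 6.8 V

Thevenize the base divider: V_Th = V_CC·R_2/(R_1+R_2) = 23×5.6/23.6 = 5.46 V, R_Th = R_1‖R_2 = 4.27 kΩ.
Base-emitter loop: V_Th = I_B·R_Th + V_BE + (β+1)I_B·R_E, so I_B = (5.46 − 0.7) / (4.27 + 101×0.68) = 0.0652 mA.
I_C = β·I_B = 100×0.0652 = 6.52 mA, and I_E = (β+1)I_B = 6.59 mA.
V_CE = V_CC − I_C·R_C − I_E·R_E = 23 − 6.52×1.8 − 6.59×0.68 = 6.78 V.
V_CE = 6.78 V > 0.2 V confirms active-region operation.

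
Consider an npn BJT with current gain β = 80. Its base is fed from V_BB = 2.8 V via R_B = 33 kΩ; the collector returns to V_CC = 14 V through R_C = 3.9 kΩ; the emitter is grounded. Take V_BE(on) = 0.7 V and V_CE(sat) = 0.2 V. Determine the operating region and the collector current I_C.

Assume active: I_B = (2.8 − 0.7)/33 = 0.0636 mA, giving I_C = β·I_B = 5.09 mA.
But then V_CE = 14 − 5.09×3.9 = -5.85 V < V_CE(sat) = 0.2 V — impossible in the active region.
So the transistor is saturated. With V_CE = 0.2 V, I_C = (V_CC − 0.2)/R_C = 13.8/3.9 = 3.54 mA.
Check: β·I_B = 5.09 mA > I_C = 3.54 mA, confirming saturation.

saturation; I_C ≈ 3.5 mA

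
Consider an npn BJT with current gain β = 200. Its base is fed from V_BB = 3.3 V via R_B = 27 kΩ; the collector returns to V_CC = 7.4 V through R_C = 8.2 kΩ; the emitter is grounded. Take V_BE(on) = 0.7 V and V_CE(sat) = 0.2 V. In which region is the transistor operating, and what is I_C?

saturation; I_C ≈ 0.88 mA

Assume active: I_B = (3.3 − 0.7)/27 = 0.0963 mA, giving I_C = β·I_B = 19.3 mA.
But then V_CE = 7.4 − 19.3×8.2 = -151 V < V_CE(sat) = 0.2 V — impossible in the active region.
So the transistor is saturated. With V_CE = 0.2 V, I_C = (V_CC − 0.2)/R_C = 7.2/8.2 = 0.878 mA.
Check: β·I_B = 19.3 mA > I_C = 0.878 mA, confirming saturation.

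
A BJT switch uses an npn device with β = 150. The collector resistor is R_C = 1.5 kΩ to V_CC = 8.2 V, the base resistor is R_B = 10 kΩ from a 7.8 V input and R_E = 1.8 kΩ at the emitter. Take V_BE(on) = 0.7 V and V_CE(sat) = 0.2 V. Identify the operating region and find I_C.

Assume active: I_B = (7.8 − 0.7)/(10 + 151×1.8) = 0.0252 mA, I_C = β·I_B = 3.78 mA.
Then V_CE = 8.2 − 3.78×1.5 − 3.8×1.8 = -4.32 V < 0.2 V — the active assumption fails.
Re-solve with V_CE = 0.2 V. KCL at the emitter: V_E/R_E = (V_BB−0.7−V_E)/R_B + (V_CC−0.2−V_E)/R_C, giving V_E = 4.57 V.
I_C = (V_CC − 0.2 − V_E)/R_C = (8 − 4.57)/1.5 = 2.29 mA.
Check: I_B = (7.1 − 4.57)/10 = 0.253 mA, and β·I_B = 37.9 mA > I_C, confirming saturation.

saturation; I_C ≈ 2.3 mA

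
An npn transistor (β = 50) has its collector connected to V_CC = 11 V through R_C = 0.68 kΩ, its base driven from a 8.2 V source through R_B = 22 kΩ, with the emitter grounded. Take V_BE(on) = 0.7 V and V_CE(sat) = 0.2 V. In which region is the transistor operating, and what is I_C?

Assume active: I_B = (8.2 − 0.7)/22 = 0.341 mA, giving I_C = β·I_B = 17 mA.
But then V_CE = 11 − 17×0.68 = -0.591 V < V_CE(sat) = 0.2 V — impossible in the active region.
So the transistor is saturated. With V_CE = 0.2 V, I_C = (V_CC − 0.2)/R_C = 10.8/0.68 = 15.9 mA.
Check: β·I_B = 17 mA > I_C = 15.9 mA, confirming saturation.

saturation; I_C ≈ 16 mA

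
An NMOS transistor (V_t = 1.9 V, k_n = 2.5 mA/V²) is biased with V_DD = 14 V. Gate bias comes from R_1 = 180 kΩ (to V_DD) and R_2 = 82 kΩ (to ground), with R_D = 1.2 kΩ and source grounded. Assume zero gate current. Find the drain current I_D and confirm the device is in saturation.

V_G = V_DD·R_2/(R_1+R_2) = 14×82/262 = 4.38 V. With the source grounded, V_GS = V_G = 4.38 V.
Assume saturation: I_D = (k_n/2)(V_GS − V_t)² = (2.5/2)×(4.38 − 1.9)² = 1.25×2.48² = 7.7 mA.
V_DS = V_DD − I_D·R_D = 14 − 7.7×1.2 = 4.76 V.
Saturation requires V_DS ≥ V_GS − V_t = 2.48 V; 4.76 ≥ 2.48 ✓.

I_D ≈ 7.7 mA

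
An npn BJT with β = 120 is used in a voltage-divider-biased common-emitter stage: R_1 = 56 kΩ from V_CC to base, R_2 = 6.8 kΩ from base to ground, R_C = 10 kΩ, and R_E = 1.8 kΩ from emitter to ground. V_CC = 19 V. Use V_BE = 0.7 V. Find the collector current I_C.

I_C ≈ 0.73 mA

Thevenize the base divider: V_Th = V_CC·R_2/(R_1+R_2) = 19×6.8/62.8 = 2.06 V, R_Th = R_1‖R_2 = 6.06 kΩ.
Base-emitter loop: V_Th = I_B·R_Th + V_BE + (β+1)I_B·R_E, so I_B = (2.06 − 0.7) / (6.06 + 121×1.8) = 0.00606 mA.
I_C = β·I_B = 120×0.00606 = 0.728 mA, and I_E = (β+1)I_B = 0.734 mA.
V_CE = V_CC − I_C·R_C − I_E·R_E = 19 − 0.728×10 − 0.734×1.8 = 10.4 V.
V_CE = 10.4 V > 0.2 V confirms active-region operation.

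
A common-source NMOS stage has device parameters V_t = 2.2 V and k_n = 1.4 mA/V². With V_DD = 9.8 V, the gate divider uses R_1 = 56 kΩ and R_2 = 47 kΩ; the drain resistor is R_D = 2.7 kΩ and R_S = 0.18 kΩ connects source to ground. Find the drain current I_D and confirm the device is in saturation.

V_G = V_DD·R_2/(R_1+R_2) = 9.8×47/103 = 4.47 V.
Assume saturation: I_D = (k_n/2)(V_GS − V_t)² with V_GS = V_G − I_D·R_S = 4.47 − 0.18·I_D.
Substituting gives 0.0227·I_D² − 1.57·I_D + 3.61 = 0, with roots I_D = 2.38 or 67 mA.
The root I_D = 67 mA gives V_GS = -7.58 V ≤ V_t, so take I_D = 2.38 mA.
Then V_GS = 4.04 V and V_DS = V_DD − I_D(R_D+R_S) = 9.8 − 2.38×2.88 = 2.95 V.
Saturation requires V_DS ≥ V_GS − V_t = 1.84 V; 2.95 ≥ 1.84 ✓.

I_D ≈ 2.4 mA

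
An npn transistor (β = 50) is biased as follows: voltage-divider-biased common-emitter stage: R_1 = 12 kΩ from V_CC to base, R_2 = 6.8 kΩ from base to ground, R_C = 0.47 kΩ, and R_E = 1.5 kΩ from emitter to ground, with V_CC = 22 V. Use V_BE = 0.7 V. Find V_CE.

V_CE ≈ 13 V

Thevenize the base divider: V_Th = V_CC·R_2/(R_1+R_2) = 22×6.8/18.8 = 7.96 V, R_Th = R_1‖R_2 = 4.34 kΩ.
Base-emitter loop: V_Th = I_B·R_Th + V_BE + (β+1)I_B·R_E, so I_B = (7.96 − 0.7) / (4.34 + 51×1.5) = 0.0898 mA.
I_C = β·I_B = 50×0.0898 = 4.49 mA, and I_E = (β+1)I_B = 4.58 mA.
V_CE = V_CC − I_C·R_C − I_E·R_E = 22 − 4.49×0.47 − 4.58×1.5 = 13 V.
V_CE = 13 V > 0.2 V confirms active-region operation.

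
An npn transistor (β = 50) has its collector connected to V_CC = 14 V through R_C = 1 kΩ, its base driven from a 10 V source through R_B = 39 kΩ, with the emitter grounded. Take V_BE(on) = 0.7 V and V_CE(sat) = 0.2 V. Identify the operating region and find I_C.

Assume active. Base-emitter loop: I_B = (V_BB − V_BE)/R_B = (10 − 0.7)/39 = 0.238 mA.
I_C = β·I_B = 50×0.238 = 11.9 mA.
V_CE = V_CC − I_C·R_C = 14 − 11.9×1 = 2.08 V > V_CE(sat), so the active-region assumption holds.

active; I_C ≈ 12 mA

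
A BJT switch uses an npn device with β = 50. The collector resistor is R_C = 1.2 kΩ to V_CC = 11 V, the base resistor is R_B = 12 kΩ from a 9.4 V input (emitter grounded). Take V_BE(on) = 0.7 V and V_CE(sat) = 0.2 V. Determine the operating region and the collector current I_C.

saturation; I_C ≈ 9 mA

Assume active: I_B = (9.4 − 0.7)/12 = 0.725 mA, giving I_C = β·I_B = 36.3 mA.
But then V_CE = 11 − 36.3×1.2 = -32.5 V < V_CE(sat) = 0.2 V — impossible in the active region.
So the transistor is saturated. With V_CE = 0.2 V, I_C = (V_CC − 0.2)/R_C = 10.8/1.2 = 9 mA.
Check: β·I_B = 36.3 mA > I_C = 9 mA, confirming saturation.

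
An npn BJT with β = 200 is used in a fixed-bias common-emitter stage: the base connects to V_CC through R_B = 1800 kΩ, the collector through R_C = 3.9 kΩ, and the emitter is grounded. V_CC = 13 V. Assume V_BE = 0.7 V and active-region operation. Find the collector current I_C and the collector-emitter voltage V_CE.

I_C ≈ 1.4 mA, V_CE ≈ 7.7 V

Base loop: V_CC = I_B·R_B + V_BE, so I_B = (13 − 0.7)/1800 kΩ = 0.00683 mA.
In the active region I_C = β·I_B = 200 × 0.00683 = 1.37 mA.
Collector loop: V_CE = V_CC − I_C·R_C = 13 − 1.37×3.9 = 7.67 V.
Since V_CE = 7.67 V > V_CE(sat) ≈ 0.2 V, the transistor is in the active region as assumed.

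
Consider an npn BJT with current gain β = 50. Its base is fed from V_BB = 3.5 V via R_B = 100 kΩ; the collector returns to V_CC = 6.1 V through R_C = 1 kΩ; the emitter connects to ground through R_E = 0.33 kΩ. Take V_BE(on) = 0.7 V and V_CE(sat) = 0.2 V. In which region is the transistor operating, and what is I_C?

Assume active. Base-emitter loop: I_B = (V_BB − V_BE)/(R_B + (β+1)R_E) = (3.5 − 0.7)/(100 + 51×0.33) = 0.024 mA.
I_C = β·I_B = 50×0.024 = 1.2 mA.
V_CE = V_CC − I_C·R_C − I_E·R_E = 6.1 − 1.2×1 − 1.22×0.33 = 4.5 V > V_CE(sat), so the active-region assumption holds.

active; I_C ≈ 1.2 mA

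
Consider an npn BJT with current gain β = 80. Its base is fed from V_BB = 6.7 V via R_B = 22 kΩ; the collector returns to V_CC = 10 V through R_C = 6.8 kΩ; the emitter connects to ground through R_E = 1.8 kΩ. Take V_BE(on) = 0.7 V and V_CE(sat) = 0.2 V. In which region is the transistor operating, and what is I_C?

saturation; I_C ≈ 1.1 mA

Assume active: I_B = (6.7 − 0.7)/(22 + 81×1.8) = 0.0358 mA, I_C = β·I_B = 2.86 mA.
Then V_CE = 10 − 2.86×6.8 − 2.9×1.8 = -14.7 V < 0.2 V — the active assumption fails.
Re-solve with V_CE = 0.2 V. KCL at the emitter: V_E/R_E = (V_BB−0.7−V_E)/R_B + (V_CC−0.2−V_E)/R_C, giving V_E = 2.29 V.
I_C = (V_CC − 0.2 − V_E)/R_C = (9.8 − 2.29)/6.8 = 1.1 mA.
Check: I_B = (6 − 2.29)/22 = 0.169 mA, and β·I_B = 13.5 mA > I_C, confirming saturation.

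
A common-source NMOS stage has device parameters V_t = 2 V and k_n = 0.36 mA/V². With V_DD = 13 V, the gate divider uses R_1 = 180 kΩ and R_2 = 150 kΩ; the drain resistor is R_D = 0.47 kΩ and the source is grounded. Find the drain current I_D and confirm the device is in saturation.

V_G = V_DD·R_2/(R_1+R_2) = 13×150/330 = 5.91 V. With the source grounded, V_GS = V_G = 5.91 V.
Assume saturation: I_D = (k_n/2)(V_GS − V_t)² = (0.36/2)×(5.91 − 2)² = 0.18×3.91² = 2.75 mA.
V_DS = V_DD − I_D·R_D = 13 − 2.75×0.47 = 11.7 V.
Saturation requires V_DS ≥ V_GS − V_t = 3.91 V; 11.7 ≥ 3.91 ✓.

I_D ≈ 2.8 mA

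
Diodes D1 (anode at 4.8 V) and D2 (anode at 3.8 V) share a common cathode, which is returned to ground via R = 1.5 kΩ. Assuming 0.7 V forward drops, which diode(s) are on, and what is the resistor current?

Only D1 conducts; I_R ≈ 2.7 mA

Assume both conduct. Then node N would need to be at both 4.8−0.7 = 4.1 V and 3.8−0.7 = 3.1 V, which is impossible.
Assume only D1 conducts: V_N = 4.8 − 0.7 = 4.1 V, so I_R = 4.1/1.5 = 2.73 mA.
Check D2: its anode-to-cathode voltage is 3.8 − 4.1 = -0.3 V < 0.7 V, so it is off. The assumption is consistent.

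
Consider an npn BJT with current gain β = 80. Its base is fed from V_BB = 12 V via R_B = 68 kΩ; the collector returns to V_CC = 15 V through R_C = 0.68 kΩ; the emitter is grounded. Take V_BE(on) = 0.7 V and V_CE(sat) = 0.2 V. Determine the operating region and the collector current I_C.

active; I_C ≈ 13 mA

Assume active. Base-emitter loop: I_B = (V_BB − V_BE)/R_B = (12 − 0.7)/68 = 0.166 mA.
I_C = β·I_B = 80×0.166 = 13.3 mA.
V_CE = V_CC − I_C·R_C = 15 − 13.3×0.68 = 5.96 V > V_CE(sat), so the active-region assumption holds.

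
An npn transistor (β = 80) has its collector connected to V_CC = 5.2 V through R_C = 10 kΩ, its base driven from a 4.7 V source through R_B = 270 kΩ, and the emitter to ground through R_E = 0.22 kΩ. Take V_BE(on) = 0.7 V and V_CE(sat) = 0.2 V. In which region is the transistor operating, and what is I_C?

saturation; I_C ≈ 0.49 mA

Assume active: I_B = (4.7 − 0.7)/(270 + 81×0.22) = 0.0139 mA, I_C = β·I_B = 1.11 mA.
Then V_CE = 5.2 − 1.11×10 − 1.13×0.22 = -6.17 V < 0.2 V — the active assumption fails.
Re-solve with V_CE = 0.2 V. KCL at the emitter: V_E/R_E = (V_BB−0.7−V_E)/R_B + (V_CC−0.2−V_E)/R_C, giving V_E = 0.111 V.
I_C = (V_CC − 0.2 − V_E)/R_C = (5 − 0.111)/10 = 0.489 mA.
Check: I_B = (4 − 0.111)/270 = 0.0144 mA, and β·I_B = 1.15 mA > I_C, confirming saturation.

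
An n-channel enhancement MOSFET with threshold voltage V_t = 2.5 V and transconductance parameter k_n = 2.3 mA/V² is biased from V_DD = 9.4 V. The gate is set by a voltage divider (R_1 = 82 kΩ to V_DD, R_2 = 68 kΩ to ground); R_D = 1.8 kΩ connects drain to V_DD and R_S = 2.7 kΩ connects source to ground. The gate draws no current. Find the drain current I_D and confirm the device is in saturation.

I_D ≈ 0.43 mA

V_G = V_DD·R_2/(R_1+R_2) = 9.4×68/150 = 4.26 V.
Assume saturation: I_D = (k_n/2)(V_GS − V_t)² with V_GS = V_G − I_D·R_S = 4.26 − 2.7·I_D.
Substituting gives 8.38·I_D² − 11.9·I_D + 3.57 = 0, with roots I_D = 0.427 or 0.997 mA.
The root I_D = 0.997 mA gives V_GS = 1.57 V ≤ V_t, so take I_D = 0.427 mA.
Then V_GS = 3.11 V and V_DS = V_DD − I_D(R_D+R_S) = 9.4 − 0.427×4.5 = 7.48 V.
Saturation requires V_DS ≥ V_GS − V_t = 0.609 V; 7.48 ≥ 0.609 ✓.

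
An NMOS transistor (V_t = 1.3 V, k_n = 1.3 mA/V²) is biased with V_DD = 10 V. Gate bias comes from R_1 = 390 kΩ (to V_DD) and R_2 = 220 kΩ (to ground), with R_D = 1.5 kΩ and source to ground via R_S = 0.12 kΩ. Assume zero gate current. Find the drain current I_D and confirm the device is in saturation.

I_D ≈ 2.6 mA

V_G = V_DD·R_2/(R_1+R_2) = 10×220/610 = 3.61 V.
Assume saturation: I_D = (k_n/2)(V_GS − V_t)² with V_GS = V_G − I_D·R_S = 3.61 − 0.12·I_D.
Substituting gives 0.00936·I_D² − 1.36·I_D + 3.46 = 0, with roots I_D = 2.59 or 143 mA.
The root I_D = 143 mA gives V_GS = -13.5 V ≤ V_t, so take I_D = 2.59 mA.
Then V_GS = 3.3 V and V_DS = V_DD − I_D(R_D+R_S) = 10 − 2.59×1.62 = 5.81 V.
Saturation requires V_DS ≥ V_GS − V_t = 2 V; 5.81 ≥ 2 ✓.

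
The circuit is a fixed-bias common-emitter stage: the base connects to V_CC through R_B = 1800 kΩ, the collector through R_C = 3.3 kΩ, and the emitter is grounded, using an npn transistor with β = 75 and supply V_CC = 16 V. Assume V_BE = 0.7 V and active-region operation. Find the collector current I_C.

I_C ≈ 0.64 mA

Base loop: V_CC = I_B·R_B + V_BE, so I_B = (16 − 0.7)/1800 kΩ = 0.0085 mA.
In the active region I_C = β·I_B = 75 × 0.0085 = 0.638 mA.
Collector loop: V_CE = V_CC − I_C·R_C = 16 − 0.638×3.3 = 13.9 V.
Since V_CE = 13.9 V > V_CE(sat) ≈ 0.2 V, the transistor is in the active region as assumed.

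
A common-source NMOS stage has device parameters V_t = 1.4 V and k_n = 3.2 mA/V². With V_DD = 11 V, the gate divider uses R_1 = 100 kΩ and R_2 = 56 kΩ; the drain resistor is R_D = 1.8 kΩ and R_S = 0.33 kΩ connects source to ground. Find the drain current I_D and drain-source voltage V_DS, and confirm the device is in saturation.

V_G = V_DD·R_2/(R_1+R_2) = 11×56/156 = 3.95 V.
Assume saturation: I_D = (k_n/2)(V_GS − V_t)² with V_GS = V_G − I_D·R_S = 3.95 − 0.33·I_D.
Substituting gives 0.174·I_D² − 3.69·I_D + 10.4 = 0, with roots I_D = 3.34 or 17.8 mA.
The root I_D = 17.8 mA gives V_GS = -1.94 V ≤ V_t, so take I_D = 3.34 mA.
Then V_GS = 2.85 V and V_DS = V_DD − I_D(R_D+R_S) = 11 − 3.34×2.13 = 3.88 V.
Saturation requires V_DS ≥ V_GS − V_t = 1.45 V; 3.88 ≥ 1.45 ✓.

I_D ≈ 3.3 mA, V_DS ≈ 3.9 V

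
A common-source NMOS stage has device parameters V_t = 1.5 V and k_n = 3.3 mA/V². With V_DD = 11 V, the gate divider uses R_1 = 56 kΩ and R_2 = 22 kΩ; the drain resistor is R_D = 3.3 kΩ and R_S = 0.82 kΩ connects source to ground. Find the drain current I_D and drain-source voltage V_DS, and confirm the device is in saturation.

I_D ≈ 1 mA, V_DS ≈ 6.9 V

V_G = V_DD·R_2/(R_1+R_2) = 11×22/78 = 3.1 V.
Assume saturation: I_D = (k_n/2)(V_GS − V_t)² with V_GS = V_G − I_D·R_S = 3.1 − 0.82·I_D.
Substituting gives 1.11·I_D² − 5.34·I_D + 4.24 = 0, with roots I_D = 1 or 3.81 mA.
The root I_D = 3.81 mA gives V_GS = -0.0189 V ≤ V_t, so take I_D = 1 mA.
Then V_GS = 2.28 V and V_DS = V_DD − I_D(R_D+R_S) = 11 − 1×4.12 = 6.87 V.
Saturation requires V_DS ≥ V_GS − V_t = 0.78 V; 6.87 ≥ 0.78 ✓.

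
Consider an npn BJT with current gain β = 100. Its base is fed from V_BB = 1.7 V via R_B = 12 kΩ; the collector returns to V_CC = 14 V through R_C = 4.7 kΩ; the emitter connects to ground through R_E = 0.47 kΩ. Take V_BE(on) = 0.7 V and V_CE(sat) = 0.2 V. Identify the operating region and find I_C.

Assume active. Base-emitter loop: I_B = (V_BB − V_BE)/(R_B + (β+1)R_E) = (1.7 − 0.7)/(12 + 101×0.47) = 0.0168 mA.
I_C = β·I_B = 100×0.0168 = 1.68 mA.
V_CE = V_CC − I_C·R_C − I_E·R_E = 14 − 1.68×4.7 − 1.7×0.47 = 5.3 V > V_CE(sat), so the active-region assumption holds.

active; I_C ≈ 1.7 mA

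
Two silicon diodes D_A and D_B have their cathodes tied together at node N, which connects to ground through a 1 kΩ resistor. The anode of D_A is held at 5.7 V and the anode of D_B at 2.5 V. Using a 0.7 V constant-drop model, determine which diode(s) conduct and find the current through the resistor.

Only D_A conducts; I_R ≈ 5 mA

Assume both conduct. Then node N would need to be at both 5.7−0.7 = 5 V and 2.5−0.7 = 1.8 V, which is impossible.
Assume only D_A conducts: V_N = 5.7 − 0.7 = 5 V, so I_R = 5/1 = 5 mA.
Check D_B: its anode-to-cathode voltage is 2.5 − 5 = -2.5 V < 0.7 V, so it is off. The assumption is consistent.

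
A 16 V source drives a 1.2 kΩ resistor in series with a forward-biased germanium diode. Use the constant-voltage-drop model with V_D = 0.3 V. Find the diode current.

I ≈ 13 mA

KVL around the loop: 16 = V_D + I·R = 0.3 + I × 1.2 kΩ.
So I = (16 − 0.3) / 1.2 kΩ = 15.7 / 1.2 = 13.1 mA.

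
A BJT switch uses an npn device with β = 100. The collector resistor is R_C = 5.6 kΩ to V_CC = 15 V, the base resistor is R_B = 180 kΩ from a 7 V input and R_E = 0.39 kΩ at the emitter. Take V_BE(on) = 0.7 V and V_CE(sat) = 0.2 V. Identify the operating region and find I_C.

saturation; I_C ≈ 2.5 mA

Assume active: I_B = (7 − 0.7)/(180 + 101×0.39) = 0.0287 mA, I_C = β·I_B = 2.87 mA.
Then V_CE = 15 − 2.87×5.6 − 2.9×0.39 = -2.21 V < 0.2 V — the active assumption fails.
Re-solve with V_CE = 0.2 V. KCL at the emitter: V_E/R_E = (V_BB−0.7−V_E)/R_B + (V_CC−0.2−V_E)/R_C, giving V_E = 0.974 V.
I_C = (V_CC − 0.2 − V_E)/R_C = (14.8 − 0.974)/5.6 = 2.47 mA.
Check: I_B = (6.3 − 0.974)/180 = 0.0296 mA, and β·I_B = 2.96 mA > I_C, confirming saturation.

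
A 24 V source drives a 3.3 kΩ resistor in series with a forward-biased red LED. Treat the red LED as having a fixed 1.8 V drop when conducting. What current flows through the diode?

I ≈ 6.7 mA

KVL around the loop: 24 = V_D + I·R = 1.8 + I × 3.3 kΩ.
So I = (24 − 1.8) / 3.3 kΩ = 22.2 / 3.3 = 6.73 mA.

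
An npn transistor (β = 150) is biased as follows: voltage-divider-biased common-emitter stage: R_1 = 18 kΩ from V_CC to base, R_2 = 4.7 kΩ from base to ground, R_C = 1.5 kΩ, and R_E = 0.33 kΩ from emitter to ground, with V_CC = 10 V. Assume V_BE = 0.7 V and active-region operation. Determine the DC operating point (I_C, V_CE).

Thevenize the base divider: V_Th = V_CC·R_2/(R_1+R_2) = 10×4.7/22.7 = 2.07 V, R_Th = R_1‖R_2 = 3.73 kΩ.
Base-emitter loop: V_Th = I_B·R_Th + V_BE + (β+1)I_B·R_E, so I_B = (2.07 − 0.7) / (3.73 + 151×0.33) = 0.0256 mA.
I_C = β·I_B = 150×0.0256 = 3.84 mA, and I_E = (β+1)I_B = 3.86 mA.
V_CE = V_CC − I_C·R_C − I_E·R_E = 10 − 3.84×1.5 − 3.86×0.33 = 2.97 V.
V_CE = 2.97 V > 0.2 V confirms active-region operation.

I_C ≈ 3.8 mA, V_CE ≈ 3 V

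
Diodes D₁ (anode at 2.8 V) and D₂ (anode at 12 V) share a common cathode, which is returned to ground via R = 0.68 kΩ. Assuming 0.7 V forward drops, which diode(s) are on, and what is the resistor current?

Only D₂ conducts; I_R ≈ 17 mA

Assume both conduct. Then node N would need to be at both 2.8−0.7 = 2.1 V and 12−0.7 = 11.3 V, which is impossible.
Assume only D₂ conducts: V_N = 12 − 0.7 = 11.3 V, so I_R = 11.3/0.68 = 16.6 mA.
Check D₁: its anode-to-cathode voltage is 2.8 − 11.3 = -8.5 V < 0.7 V, so it is off. The assumption is consistent.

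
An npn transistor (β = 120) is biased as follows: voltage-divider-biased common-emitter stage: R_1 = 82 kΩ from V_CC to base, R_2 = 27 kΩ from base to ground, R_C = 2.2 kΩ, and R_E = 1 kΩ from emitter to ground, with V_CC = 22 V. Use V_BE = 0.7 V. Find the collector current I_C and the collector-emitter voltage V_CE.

Thevenize the base divider: V_Th = V_CC·R_2/(R_1+R_2) = 22×27/109 = 5.45 V, R_Th = R_1‖R_2 = 20.3 kΩ.
Base-emitter loop: V_Th = I_B·R_Th + V_BE + (β+1)I_B·R_E, so I_B = (5.45 − 0.7) / (20.3 + 121×1) = 0.0336 mA.
I_C = β·I_B = 120×0.0336 = 4.03 mA, and I_E = (β+1)I_B = 4.07 mA.
V_CE = V_CC − I_C·R_C − I_E·R_E = 22 − 4.03×2.2 − 4.07×1 = 9.06 V.
V_CE = 9.06 V > 0.2 V confirms active-region operation.

I_C ≈ 4 mA, V_CE ≈ 9.1 V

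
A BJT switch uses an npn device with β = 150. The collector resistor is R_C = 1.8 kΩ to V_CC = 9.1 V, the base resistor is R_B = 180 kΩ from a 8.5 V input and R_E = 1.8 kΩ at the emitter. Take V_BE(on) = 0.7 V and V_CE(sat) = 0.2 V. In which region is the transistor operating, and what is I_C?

saturation; I_C ≈ 2.5 mA

Assume active: I_B = (8.5 − 0.7)/(180 + 151×1.8) = 0.0173 mA, I_C = β·I_B = 2.59 mA.
Then V_CE = 9.1 − 2.59×1.8 − 2.61×1.8 = -0.254 V < 0.2 V — the active assumption fails.
Re-solve with V_CE = 0.2 V. KCL at the emitter: V_E/R_E = (V_BB−0.7−V_E)/R_B + (V_CC−0.2−V_E)/R_C, giving V_E = 4.47 V.
I_C = (V_CC − 0.2 − V_E)/R_C = (8.9 − 4.47)/1.8 = 2.46 mA.
Check: I_B = (7.8 − 4.47)/180 = 0.0185 mA, and β·I_B = 2.78 mA > I_C, confirming saturation.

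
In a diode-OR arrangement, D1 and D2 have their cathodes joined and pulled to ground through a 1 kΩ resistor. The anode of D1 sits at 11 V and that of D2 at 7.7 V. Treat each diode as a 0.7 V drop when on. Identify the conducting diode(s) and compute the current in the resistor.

Assume both conduct. Then node N would need to be at both 11−0.7 = 10.3 V and 7.7−0.7 = 7 V, which is impossible.
Assume only D1 conducts: V_N = 11 − 0.7 = 10.3 V, so I_R = 10.3/1 = 10.3 mA.
Check D2: its anode-to-cathode voltage is 7.7 − 10.3 = -2.6 V < 0.7 V, so it is off. The assumption is consistent.

Only D1 conducts; I_R ≈ 10 mA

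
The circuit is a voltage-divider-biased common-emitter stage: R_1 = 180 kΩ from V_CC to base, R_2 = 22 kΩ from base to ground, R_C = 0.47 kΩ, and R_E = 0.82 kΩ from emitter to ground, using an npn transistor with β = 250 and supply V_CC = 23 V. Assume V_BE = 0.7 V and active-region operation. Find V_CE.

Thevenize the base divider: V_Th = V_CC·R_2/(R_1+R_2) = 23×22/202 = 2.5 V, R_Th = R_1‖R_2 = 19.6 kΩ.
Base-emitter loop: V_Th = I_B·R_Th + V_BE + (β+1)I_B·R_E, so I_B = (2.5 − 0.7) / (19.6 + 251×0.82) = 0.00801 mA.
I_C = β·I_B = 250×0.00801 = 2 mA, and I_E = (β+1)I_B = 2.01 mA.
V_CE = V_CC − I_C·R_C − I_E·R_E = 23 − 2×0.47 − 2.01×0.82 = 20.4 V.
V_CE = 20.4 V > 0.2 V confirms active-region operation.

V_CE ≈ 20 V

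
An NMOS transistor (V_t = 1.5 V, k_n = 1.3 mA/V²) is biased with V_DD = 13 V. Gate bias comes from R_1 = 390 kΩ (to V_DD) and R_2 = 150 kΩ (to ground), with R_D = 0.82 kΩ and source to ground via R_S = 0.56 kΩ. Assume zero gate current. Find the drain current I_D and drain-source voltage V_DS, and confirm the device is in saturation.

I_D ≈ 1.3 mA, V_DS ≈ 11 V

V_G = V_DD·R_2/(R_1+R_2) = 13×150/540 = 3.61 V.
Assume saturation: I_D = (k_n/2)(V_GS − V_t)² with V_GS = V_G − I_D·R_S = 3.61 − 0.56·I_D.
Substituting gives 0.204·I_D² − 2.54·I_D + 2.9 = 0, with roots I_D = 1.27 or 11.2 mA.
The root I_D = 11.2 mA gives V_GS = -2.65 V ≤ V_t, so take I_D = 1.27 mA.
Then V_GS = 2.9 V and V_DS = V_DD − I_D(R_D+R_S) = 13 − 1.27×1.38 = 11.2 V.
Saturation requires V_DS ≥ V_GS − V_t = 1.4 V; 11.2 ≥ 1.4 ✓.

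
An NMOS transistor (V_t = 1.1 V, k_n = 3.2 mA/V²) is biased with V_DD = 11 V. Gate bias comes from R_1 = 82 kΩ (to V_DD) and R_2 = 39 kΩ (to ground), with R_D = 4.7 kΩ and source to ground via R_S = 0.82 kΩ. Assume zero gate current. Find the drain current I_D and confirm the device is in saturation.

V_G = V_DD·R_2/(R_1+R_2) = 11×39/121 = 3.55 V.
Assume saturation: I_D = (k_n/2)(V_GS − V_t)² with V_GS = V_G − I_D·R_S = 3.55 − 0.82·I_D.
Substituting gives 1.08·I_D² − 7.42·I_D + 9.57 = 0, with roots I_D = 1.72 or 5.18 mA.
The root I_D = 5.18 mA gives V_GS = -0.699 V ≤ V_t, so take I_D = 1.72 mA.
Then V_GS = 2.14 V and V_DS = V_DD − I_D(R_D+R_S) = 11 − 1.72×5.52 = 1.51 V.
Saturation requires V_DS ≥ V_GS − V_t = 1.04 V; 1.51 ≥ 1.04 ✓.

I_D ≈ 1.7 mA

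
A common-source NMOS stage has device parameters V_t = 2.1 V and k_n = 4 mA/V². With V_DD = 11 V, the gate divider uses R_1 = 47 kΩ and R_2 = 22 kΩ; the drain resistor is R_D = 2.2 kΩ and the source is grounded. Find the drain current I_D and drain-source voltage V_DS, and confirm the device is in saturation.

I_D ≈ 4 mA, V_DS ≈ 2.3 V

V_G = V_DD·R_2/(R_1+R_2) = 11×22/69 = 3.51 V. With the source grounded, V_GS = V_G = 3.51 V.
Assume saturation: I_D = (k_n/2)(V_GS − V_t)² = (4/2)×(3.51 − 2.1)² = 2×1.41² = 3.96 mA.
V_DS = V_DD − I_D·R_D = 11 − 3.96×2.2 = 2.29 V.
Saturation requires V_DS ≥ V_GS − V_t = 1.41 V; 2.29 ≥ 1.41 ✓.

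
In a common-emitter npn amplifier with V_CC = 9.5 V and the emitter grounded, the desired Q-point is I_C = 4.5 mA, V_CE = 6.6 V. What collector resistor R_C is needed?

R_C ≈ 0.64 kΩ

Collector loop: V_CC = I_C·R_C + V_CE.
R_C = (V_CC − V_CE)/I_C = (9.5 − 6.6)/4.5 = 0.644 kΩ.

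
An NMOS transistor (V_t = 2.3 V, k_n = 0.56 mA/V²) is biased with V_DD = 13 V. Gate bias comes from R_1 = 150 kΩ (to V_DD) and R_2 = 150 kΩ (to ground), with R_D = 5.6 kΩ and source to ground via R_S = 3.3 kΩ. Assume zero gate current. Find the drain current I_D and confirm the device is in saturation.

V_G = V_DD·R_2/(R_1+R_2) = 13×150/300 = 6.5 V.
Assume saturation: I_D = (k_n/2)(V_GS − V_t)² with V_GS = V_G − I_D·R_S = 6.5 − 3.3·I_D.
Substituting gives 3.05·I_D² − 8.76·I_D + 4.94 = 0, with roots I_D = 0.77 or 2.1 mA.
The root I_D = 2.1 mA gives V_GS = -0.441 V ≤ V_t, so take I_D = 0.77 mA.
Then V_GS = 3.96 V and V_DS = V_DD − I_D(R_D+R_S) = 13 − 0.77×8.9 = 6.15 V.
Saturation requires V_DS ≥ V_GS − V_t = 1.66 V; 6.15 ≥ 1.66 ✓.

I_D ≈ 0.77 mA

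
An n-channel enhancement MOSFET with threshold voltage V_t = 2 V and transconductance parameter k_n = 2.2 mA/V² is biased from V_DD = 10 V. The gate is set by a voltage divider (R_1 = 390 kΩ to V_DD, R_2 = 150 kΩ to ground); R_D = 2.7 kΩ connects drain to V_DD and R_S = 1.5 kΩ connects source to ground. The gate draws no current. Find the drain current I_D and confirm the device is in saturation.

I_D ≈ 0.22 mA

V_G = V_DD·R_2/(R_1+R_2) = 10×150/540 = 2.78 V.
Assume saturation: I_D = (k_n/2)(V_GS − V_t)² with V_GS = V_G − I_D·R_S = 2.78 − 1.5·I_D.
Substituting gives 2.48·I_D² − 3.57·I_D + 0.665 = 0, with roots I_D = 0.22 or 1.22 mA.
The root I_D = 1.22 mA gives V_GS = 0.946 V ≤ V_t, so take I_D = 0.22 mA.
Then V_GS = 2.45 V and V_DS = V_DD − I_D(R_D+R_S) = 10 − 0.22×4.2 = 9.08 V.
Saturation requires V_DS ≥ V_GS − V_t = 0.447 V; 9.08 ≥ 0.447 ✓.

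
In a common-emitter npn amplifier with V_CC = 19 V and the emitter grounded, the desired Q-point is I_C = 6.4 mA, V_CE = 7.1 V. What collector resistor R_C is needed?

Collector loop: V_CC = I_C·R_C + V_CE.
R_C = (V_CC − V_CE)/I_C = (19 − 7.1)/6.4 = 1.86 kΩ.

R_C ≈ 1.9 kΩ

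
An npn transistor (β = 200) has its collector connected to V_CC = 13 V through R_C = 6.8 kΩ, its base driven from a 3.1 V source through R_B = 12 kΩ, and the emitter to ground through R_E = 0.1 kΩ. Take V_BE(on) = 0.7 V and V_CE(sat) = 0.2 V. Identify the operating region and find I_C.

Assume active: I_B = (3.1 − 0.7)/(12 + 201×0.1) = 0.0748 mA, I_C = β·I_B = 15 mA.
Then V_CE = 13 − 15×6.8 − 15×0.1 = -90.2 V < 0.2 V — the active assumption fails.
Re-solve with V_CE = 0.2 V. KCL at the emitter: V_E/R_E = (V_BB−0.7−V_E)/R_B + (V_CC−0.2−V_E)/R_C, giving V_E = 0.204 V.
I_C = (V_CC − 0.2 − V_E)/R_C = (12.8 − 0.204)/6.8 = 1.85 mA.
Check: I_B = (2.4 − 0.204)/12 = 0.183 mA, and β·I_B = 36.6 mA > I_C, confirming saturation.

saturation; I_C ≈ 1.9 mA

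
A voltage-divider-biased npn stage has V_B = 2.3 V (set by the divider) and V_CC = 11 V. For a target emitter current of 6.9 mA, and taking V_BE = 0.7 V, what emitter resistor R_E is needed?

V_E = V_B − V_BE = 2.3 − 0.7 = 1.6 V.
R_E = V_E / I_E = 1.6 / 6.9 = 0.232 kΩ.

R_E ≈ 0.23 kΩ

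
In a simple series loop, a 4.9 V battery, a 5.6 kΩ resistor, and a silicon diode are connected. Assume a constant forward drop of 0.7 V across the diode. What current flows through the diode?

KVL around the loop: 4.9 = V_D + I·R = 0.7 + I × 5.6 kΩ.
So I = (4.9 − 0.7) / 5.6 kΩ = 4.2 / 5.6 = 0.75 mA.

I ≈ 0.75 mA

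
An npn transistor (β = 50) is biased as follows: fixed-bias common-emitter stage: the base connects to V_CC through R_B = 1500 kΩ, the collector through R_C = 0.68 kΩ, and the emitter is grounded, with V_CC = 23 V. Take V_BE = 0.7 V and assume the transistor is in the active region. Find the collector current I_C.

I_C ≈ 0.74 mA

Base loop: V_CC = I_B·R_B + V_BE, so I_B = (23 − 0.7)/1500 kΩ = 0.0149 mA.
In the active region I_C = β·I_B = 50 × 0.0149 = 0.743 mA.
Collector loop: V_CE = V_CC − I_C·R_C = 23 − 0.743×0.68 = 22.5 V.
Since V_CE = 22.5 V > V_CE(sat) ≈ 0.2 V, the transistor is in the active region as assumed.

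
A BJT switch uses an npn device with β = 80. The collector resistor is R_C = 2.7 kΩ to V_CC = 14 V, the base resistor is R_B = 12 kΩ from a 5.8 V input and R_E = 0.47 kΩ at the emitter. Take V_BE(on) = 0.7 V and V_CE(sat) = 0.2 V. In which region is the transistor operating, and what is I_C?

Assume active: I_B = (5.8 − 0.7)/(12 + 81×0.47) = 0.102 mA, I_C = β·I_B = 8.15 mA.
Then V_CE = 14 − 8.15×2.7 − 8.25×0.47 = -11.9 V < 0.2 V — the active assumption fails.
Re-solve with V_CE = 0.2 V. KCL at the emitter: V_E/R_E = (V_BB−0.7−V_E)/R_B + (V_CC−0.2−V_E)/R_C, giving V_E = 2.14 V.
I_C = (V_CC − 0.2 − V_E)/R_C = (13.8 − 2.14)/2.7 = 4.32 mA.
Check: I_B = (5.1 − 2.14)/12 = 0.246 mA, and β·I_B = 19.7 mA > I_C, confirming saturation.

saturation; I_C ≈ 4.3 mA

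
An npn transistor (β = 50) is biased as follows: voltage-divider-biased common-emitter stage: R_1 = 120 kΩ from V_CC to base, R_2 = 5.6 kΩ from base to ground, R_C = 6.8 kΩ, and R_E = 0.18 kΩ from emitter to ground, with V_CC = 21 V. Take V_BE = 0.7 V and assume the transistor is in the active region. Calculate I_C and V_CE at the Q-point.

I_C ≈ 0.81 mA, V_CE ≈ 15 V

Thevenize the base divider: V_Th = V_CC·R_2/(R_1+R_2) = 21×5.6/126 = 0.936 V, R_Th = R_1‖R_2 = 5.35 kΩ.
Base-emitter loop: V_Th = I_B·R_Th + V_BE + (β+1)I_B·R_E, so I_B = (0.936 − 0.7) / (5.35 + 51×0.18) = 0.0163 mA.
I_C = β·I_B = 50×0.0163 = 0.813 mA, and I_E = (β+1)I_B = 0.829 mA.
V_CE = V_CC − I_C·R_C − I_E·R_E = 21 − 0.813×6.8 − 0.829×0.18 = 15.3 V.
V_CE = 15.3 V > 0.2 V confirms active-region operation.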